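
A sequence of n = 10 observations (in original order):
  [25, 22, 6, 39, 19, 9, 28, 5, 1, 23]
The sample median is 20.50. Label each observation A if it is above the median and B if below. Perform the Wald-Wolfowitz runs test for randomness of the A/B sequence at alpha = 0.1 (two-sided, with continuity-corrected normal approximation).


Step 1: Compute median = 20.50; label A = above, B = below.
Labels in order: AABABBABBA  (n_A = 5, n_B = 5)
Step 2: Count runs R = 7.
Step 3: Under H0 (random ordering), E[R] = 2*n_A*n_B/(n_A+n_B) + 1 = 2*5*5/10 + 1 = 6.0000.
        Var[R] = 2*n_A*n_B*(2*n_A*n_B - n_A - n_B) / ((n_A+n_B)^2 * (n_A+n_B-1)) = 2000/900 = 2.2222.
        SD[R] = 1.4907.
Step 4: Continuity-corrected z = (R - 0.5 - E[R]) / SD[R] = (7 - 0.5 - 6.0000) / 1.4907 = 0.3354.
Step 5: Two-sided p-value via normal approximation = 2*(1 - Phi(|z|)) = 0.737316.
Step 6: alpha = 0.1. fail to reject H0.

R = 7, z = 0.3354, p = 0.737316, fail to reject H0.


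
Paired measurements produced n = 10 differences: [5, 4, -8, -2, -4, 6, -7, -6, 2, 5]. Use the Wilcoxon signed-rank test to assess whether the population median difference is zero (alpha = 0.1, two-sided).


Step 1: Drop any zero differences (none here) and take |d_i|.
|d| = [5, 4, 8, 2, 4, 6, 7, 6, 2, 5]
Step 2: Midrank |d_i| (ties get averaged ranks).
ranks: |5|->5.5, |4|->3.5, |8|->10, |2|->1.5, |4|->3.5, |6|->7.5, |7|->9, |6|->7.5, |2|->1.5, |5|->5.5
Step 3: Attach original signs; sum ranks with positive sign and with negative sign.
W+ = 5.5 + 3.5 + 7.5 + 1.5 + 5.5 = 23.5
W- = 10 + 1.5 + 3.5 + 9 + 7.5 = 31.5
(Check: W+ + W- = 55 should equal n(n+1)/2 = 55.)
Step 4: Test statistic W = min(W+, W-) = 23.5.
Step 5: Ties in |d|, so use the tie-corrected normal approximation.
        E[W] = n(n+1)/4 = 10*11/4 = 27.5.
        Tie groups: |d|=2 (t=2), |d|=4 (t=2), |d|=5 (t=2), |d|=6 (t=2); sum(t^3 - t) = 24.
        Var[W] = n(n+1)(2n+1)/24 - sum(t^3-t)/48 = 2310/24 - 24/48 = 95.75.
        z = (W - E[W]) / sqrt(Var[W]) = (23.5 - 27.5) / 9.7852 = -0.4088.
        Two-sided p = 2*Phi(z) = 0.682700.
Step 6: alpha = 0.1. fail to reject H0.

W+ = 23.5, W- = 31.5, W = min = 23.5, p = 0.682700, fail to reject H0.


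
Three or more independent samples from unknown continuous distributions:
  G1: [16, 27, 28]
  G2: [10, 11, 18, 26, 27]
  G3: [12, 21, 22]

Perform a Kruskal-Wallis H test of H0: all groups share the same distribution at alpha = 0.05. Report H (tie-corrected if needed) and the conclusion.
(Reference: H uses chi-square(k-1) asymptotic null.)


Step 1: Combine all N = 11 observations and assign midranks.
sorted (value, group, rank): (10,G2,1), (11,G2,2), (12,G3,3), (16,G1,4), (18,G2,5), (21,G3,6), (22,G3,7), (26,G2,8), (27,G1,9.5), (27,G2,9.5), (28,G1,11)
Step 2: Sum ranks within each group.
R_1 = 24.5 (n_1 = 3)
R_2 = 25.5 (n_2 = 5)
R_3 = 16 (n_3 = 3)
Step 3: H = 12/(N(N+1)) * sum(R_i^2/n_i) - 3(N+1)
     = 12/(11*12) * (24.5^2/3 + 25.5^2/5 + 16^2/3) - 3*12
     = 0.090909 * 415.467 - 36
     = 1.769697.
Step 4: Ties present; correction factor C = 1 - 6/(11^3 - 11) = 0.995455. Corrected H = 1.769697 / 0.995455 = 1.777778.
Step 5: Under H0, H ~ chi^2(2); p-value = 0.411112.
Step 6: alpha = 0.05. fail to reject H0.

H = 1.7778, df = 2, p = 0.411112, fail to reject H0.


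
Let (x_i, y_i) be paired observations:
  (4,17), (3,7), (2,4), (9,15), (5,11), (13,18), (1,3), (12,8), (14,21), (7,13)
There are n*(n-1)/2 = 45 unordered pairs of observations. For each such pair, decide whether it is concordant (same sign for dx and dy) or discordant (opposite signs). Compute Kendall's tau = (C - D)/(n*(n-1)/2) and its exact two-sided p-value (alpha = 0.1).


Step 1: Enumerate the 45 unordered pairs (i,j) with i<j and classify each by sign(x_j-x_i) * sign(y_j-y_i).
  (1,2):dx=-1,dy=-10->C; (1,3):dx=-2,dy=-13->C; (1,4):dx=+5,dy=-2->D; (1,5):dx=+1,dy=-6->D
  (1,6):dx=+9,dy=+1->C; (1,7):dx=-3,dy=-14->C; (1,8):dx=+8,dy=-9->D; (1,9):dx=+10,dy=+4->C
  (1,10):dx=+3,dy=-4->D; (2,3):dx=-1,dy=-3->C; (2,4):dx=+6,dy=+8->C; (2,5):dx=+2,dy=+4->C
  (2,6):dx=+10,dy=+11->C; (2,7):dx=-2,dy=-4->C; (2,8):dx=+9,dy=+1->C; (2,9):dx=+11,dy=+14->C
  (2,10):dx=+4,dy=+6->C; (3,4):dx=+7,dy=+11->C; (3,5):dx=+3,dy=+7->C; (3,6):dx=+11,dy=+14->C
  (3,7):dx=-1,dy=-1->C; (3,8):dx=+10,dy=+4->C; (3,9):dx=+12,dy=+17->C; (3,10):dx=+5,dy=+9->C
  (4,5):dx=-4,dy=-4->C; (4,6):dx=+4,dy=+3->C; (4,7):dx=-8,dy=-12->C; (4,8):dx=+3,dy=-7->D
  (4,9):dx=+5,dy=+6->C; (4,10):dx=-2,dy=-2->C; (5,6):dx=+8,dy=+7->C; (5,7):dx=-4,dy=-8->C
  (5,8):dx=+7,dy=-3->D; (5,9):dx=+9,dy=+10->C; (5,10):dx=+2,dy=+2->C; (6,7):dx=-12,dy=-15->C
  (6,8):dx=-1,dy=-10->C; (6,9):dx=+1,dy=+3->C; (6,10):dx=-6,dy=-5->C; (7,8):dx=+11,dy=+5->C
  (7,9):dx=+13,dy=+18->C; (7,10):dx=+6,dy=+10->C; (8,9):dx=+2,dy=+13->C; (8,10):dx=-5,dy=+5->D
  (9,10):dx=-7,dy=-8->C
Step 2: C = 38, D = 7, total pairs = 45.
Step 3: tau = (C - D)/(n(n-1)/2) = (38 - 7)/45 = 0.688889.
Step 4: Exact two-sided p-value (enumerate n! = 3628800 permutations of y under H0): p = 0.004687.
Step 5: alpha = 0.1. reject H0.

tau_b = 0.6889 (C=38, D=7), p = 0.004687, reject H0.


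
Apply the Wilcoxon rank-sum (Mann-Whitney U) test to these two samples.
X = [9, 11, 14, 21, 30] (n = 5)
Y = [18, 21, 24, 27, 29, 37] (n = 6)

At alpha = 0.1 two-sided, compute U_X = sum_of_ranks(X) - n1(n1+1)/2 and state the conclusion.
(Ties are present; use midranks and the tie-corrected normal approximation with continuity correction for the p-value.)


Step 1: Combine and sort all 11 observations; assign midranks.
sorted (value, group): (9,X), (11,X), (14,X), (18,Y), (21,X), (21,Y), (24,Y), (27,Y), (29,Y), (30,X), (37,Y)
ranks: 9->1, 11->2, 14->3, 18->4, 21->5.5, 21->5.5, 24->7, 27->8, 29->9, 30->10, 37->11
Step 2: Rank sum for X: R1 = 1 + 2 + 3 + 5.5 + 10 = 21.5.
Step 3: U_X = R1 - n1(n1+1)/2 = 21.5 - 5*6/2 = 21.5 - 15 = 6.5.
       U_Y = n1*n2 - U_X = 30 - 6.5 = 23.5.
Step 4: Ties are present, so use the tie-corrected normal approximation (with continuity correction) for the p-value.
Step 5: p-value = 0.143215; compare to alpha = 0.1. fail to reject H0.

U_X = 6.5, p = 0.143215, fail to reject H0 at alpha = 0.1.


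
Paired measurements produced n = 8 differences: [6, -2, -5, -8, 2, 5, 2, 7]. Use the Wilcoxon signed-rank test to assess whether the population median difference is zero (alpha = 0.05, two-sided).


Step 1: Drop any zero differences (none here) and take |d_i|.
|d| = [6, 2, 5, 8, 2, 5, 2, 7]
Step 2: Midrank |d_i| (ties get averaged ranks).
ranks: |6|->6, |2|->2, |5|->4.5, |8|->8, |2|->2, |5|->4.5, |2|->2, |7|->7
Step 3: Attach original signs; sum ranks with positive sign and with negative sign.
W+ = 6 + 2 + 4.5 + 2 + 7 = 21.5
W- = 2 + 4.5 + 8 = 14.5
(Check: W+ + W- = 36 should equal n(n+1)/2 = 36.)
Step 4: Test statistic W = min(W+, W-) = 14.5.
Step 5: Ties in |d|, so use the tie-corrected normal approximation.
        E[W] = n(n+1)/4 = 8*9/4 = 18.
        Tie groups: |d|=2 (t=3), |d|=5 (t=2); sum(t^3 - t) = 30.
        Var[W] = n(n+1)(2n+1)/24 - sum(t^3-t)/48 = 1224/24 - 30/48 = 50.375.
        z = (W - E[W]) / sqrt(Var[W]) = (14.5 - 18) / 7.0975 = -0.4931.
        Two-sided p = 2*Phi(z) = 0.621921.
Step 6: alpha = 0.05. fail to reject H0.

W+ = 21.5, W- = 14.5, W = min = 14.5, p = 0.621921, fail to reject H0.


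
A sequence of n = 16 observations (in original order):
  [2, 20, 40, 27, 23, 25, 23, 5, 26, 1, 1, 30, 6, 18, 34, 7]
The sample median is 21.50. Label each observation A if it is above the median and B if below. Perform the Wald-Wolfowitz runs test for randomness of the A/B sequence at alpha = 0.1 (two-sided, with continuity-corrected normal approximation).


Step 1: Compute median = 21.50; label A = above, B = below.
Labels in order: BBAAAAABABBABBAB  (n_A = 8, n_B = 8)
Step 2: Count runs R = 9.
Step 3: Under H0 (random ordering), E[R] = 2*n_A*n_B/(n_A+n_B) + 1 = 2*8*8/16 + 1 = 9.0000.
        Var[R] = 2*n_A*n_B*(2*n_A*n_B - n_A - n_B) / ((n_A+n_B)^2 * (n_A+n_B-1)) = 14336/3840 = 3.7333.
        SD[R] = 1.9322.
Step 4: R = E[R], so z = 0 with no continuity correction.
Step 5: Two-sided p-value via normal approximation = 2*(1 - Phi(|z|)) = 1.000000.
Step 6: alpha = 0.1. fail to reject H0.

R = 9, z = 0.0000, p = 1.000000, fail to reject H0.


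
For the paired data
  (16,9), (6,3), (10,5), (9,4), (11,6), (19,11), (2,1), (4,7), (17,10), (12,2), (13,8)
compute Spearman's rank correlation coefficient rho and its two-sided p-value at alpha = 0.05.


Step 1: Rank x and y separately (midranks; no ties here).
rank(x): 16->9, 6->3, 10->5, 9->4, 11->6, 19->11, 2->1, 4->2, 17->10, 12->7, 13->8
rank(y): 9->9, 3->3, 5->5, 4->4, 6->6, 11->11, 1->1, 7->7, 10->10, 2->2, 8->8
Step 2: d_i = R_x(i) - R_y(i); compute d_i^2.
  (9-9)^2=0, (3-3)^2=0, (5-5)^2=0, (4-4)^2=0, (6-6)^2=0, (11-11)^2=0, (1-1)^2=0, (2-7)^2=25, (10-10)^2=0, (7-2)^2=25, (8-8)^2=0
sum(d^2) = 50.
Step 3: rho = 1 - 6*50 / (11*(11^2 - 1)) = 1 - 300/1320 = 0.772727.
Step 4: Under H0, t = rho * sqrt((n-2)/(1-rho^2)) = 3.6522 ~ t(9).
Step 5: Two-sided p-value from the t-distribution with 9 df = 0.005299.
Step 6: alpha = 0.05. reject H0.

rho = 0.7727, p = 0.005299, reject H0 at alpha = 0.05.


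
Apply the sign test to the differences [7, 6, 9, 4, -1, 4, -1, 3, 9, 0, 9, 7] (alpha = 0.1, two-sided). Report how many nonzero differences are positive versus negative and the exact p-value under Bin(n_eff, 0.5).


Step 1: Discard zero differences. Original n = 12; n_eff = number of nonzero differences = 11.
Nonzero differences (with sign): +7, +6, +9, +4, -1, +4, -1, +3, +9, +9, +7
Step 2: Count signs: positive = 9, negative = 2.
Step 3: Under H0: P(positive) = 0.5, so the number of positives S ~ Bin(11, 0.5).
Step 4: Two-sided exact p-value = sum of Bin(11,0.5) probabilities at or below the observed probability = 0.065430.
Step 5: alpha = 0.1. reject H0.

n_eff = 11, pos = 9, neg = 2, p = 0.065430, reject H0.


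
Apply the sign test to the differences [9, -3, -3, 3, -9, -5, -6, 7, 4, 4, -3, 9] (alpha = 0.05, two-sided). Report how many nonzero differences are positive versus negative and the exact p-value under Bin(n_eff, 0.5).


Step 1: Discard zero differences. Original n = 12; n_eff = number of nonzero differences = 12.
Nonzero differences (with sign): +9, -3, -3, +3, -9, -5, -6, +7, +4, +4, -3, +9
Step 2: Count signs: positive = 6, negative = 6.
Step 3: Under H0: P(positive) = 0.5, so the number of positives S ~ Bin(12, 0.5).
Step 4: Two-sided exact p-value = sum of Bin(12,0.5) probabilities at or below the observed probability = 1.000000.
Step 5: alpha = 0.05. fail to reject H0.

n_eff = 12, pos = 6, neg = 6, p = 1.000000, fail to reject H0.


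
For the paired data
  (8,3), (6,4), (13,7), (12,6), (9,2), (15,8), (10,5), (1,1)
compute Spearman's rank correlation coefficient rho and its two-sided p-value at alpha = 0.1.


Step 1: Rank x and y separately (midranks; no ties here).
rank(x): 8->3, 6->2, 13->7, 12->6, 9->4, 15->8, 10->5, 1->1
rank(y): 3->3, 4->4, 7->7, 6->6, 2->2, 8->8, 5->5, 1->1
Step 2: d_i = R_x(i) - R_y(i); compute d_i^2.
  (3-3)^2=0, (2-4)^2=4, (7-7)^2=0, (6-6)^2=0, (4-2)^2=4, (8-8)^2=0, (5-5)^2=0, (1-1)^2=0
sum(d^2) = 8.
Step 3: rho = 1 - 6*8 / (8*(8^2 - 1)) = 1 - 48/504 = 0.904762.
Step 4: Under H0, t = rho * sqrt((n-2)/(1-rho^2)) = 5.2034 ~ t(6).
Step 5: Two-sided p-value from the t-distribution with 6 df = 0.002008.
Step 6: alpha = 0.1. reject H0.

rho = 0.9048, p = 0.002008, reject H0 at alpha = 0.1.


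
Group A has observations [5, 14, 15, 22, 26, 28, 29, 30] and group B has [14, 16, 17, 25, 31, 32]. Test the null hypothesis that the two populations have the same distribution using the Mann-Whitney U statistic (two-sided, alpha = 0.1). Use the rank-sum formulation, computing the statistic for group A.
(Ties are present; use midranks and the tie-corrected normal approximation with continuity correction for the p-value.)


Step 1: Combine and sort all 14 observations; assign midranks.
sorted (value, group): (5,X), (14,X), (14,Y), (15,X), (16,Y), (17,Y), (22,X), (25,Y), (26,X), (28,X), (29,X), (30,X), (31,Y), (32,Y)
ranks: 5->1, 14->2.5, 14->2.5, 15->4, 16->5, 17->6, 22->7, 25->8, 26->9, 28->10, 29->11, 30->12, 31->13, 32->14
Step 2: Rank sum for X: R1 = 1 + 2.5 + 4 + 7 + 9 + 10 + 11 + 12 = 56.5.
Step 3: U_X = R1 - n1(n1+1)/2 = 56.5 - 8*9/2 = 56.5 - 36 = 20.5.
       U_Y = n1*n2 - U_X = 48 - 20.5 = 27.5.
Step 4: Ties are present, so use the tie-corrected normal approximation (with continuity correction) for the p-value.
Step 5: p-value = 0.698220; compare to alpha = 0.1. fail to reject H0.

U_X = 20.5, p = 0.698220, fail to reject H0 at alpha = 0.1.


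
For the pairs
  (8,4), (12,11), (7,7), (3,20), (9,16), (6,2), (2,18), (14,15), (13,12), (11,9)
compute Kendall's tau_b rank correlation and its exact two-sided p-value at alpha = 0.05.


Step 1: Enumerate the 45 unordered pairs (i,j) with i<j and classify each by sign(x_j-x_i) * sign(y_j-y_i).
  (1,2):dx=+4,dy=+7->C; (1,3):dx=-1,dy=+3->D; (1,4):dx=-5,dy=+16->D; (1,5):dx=+1,dy=+12->C
  (1,6):dx=-2,dy=-2->C; (1,7):dx=-6,dy=+14->D; (1,8):dx=+6,dy=+11->C; (1,9):dx=+5,dy=+8->C
  (1,10):dx=+3,dy=+5->C; (2,3):dx=-5,dy=-4->C; (2,4):dx=-9,dy=+9->D; (2,5):dx=-3,dy=+5->D
  (2,6):dx=-6,dy=-9->C; (2,7):dx=-10,dy=+7->D; (2,8):dx=+2,dy=+4->C; (2,9):dx=+1,dy=+1->C
  (2,10):dx=-1,dy=-2->C; (3,4):dx=-4,dy=+13->D; (3,5):dx=+2,dy=+9->C; (3,6):dx=-1,dy=-5->C
  (3,7):dx=-5,dy=+11->D; (3,8):dx=+7,dy=+8->C; (3,9):dx=+6,dy=+5->C; (3,10):dx=+4,dy=+2->C
  (4,5):dx=+6,dy=-4->D; (4,6):dx=+3,dy=-18->D; (4,7):dx=-1,dy=-2->C; (4,8):dx=+11,dy=-5->D
  (4,9):dx=+10,dy=-8->D; (4,10):dx=+8,dy=-11->D; (5,6):dx=-3,dy=-14->C; (5,7):dx=-7,dy=+2->D
  (5,8):dx=+5,dy=-1->D; (5,9):dx=+4,dy=-4->D; (5,10):dx=+2,dy=-7->D; (6,7):dx=-4,dy=+16->D
  (6,8):dx=+8,dy=+13->C; (6,9):dx=+7,dy=+10->C; (6,10):dx=+5,dy=+7->C; (7,8):dx=+12,dy=-3->D
  (7,9):dx=+11,dy=-6->D; (7,10):dx=+9,dy=-9->D; (8,9):dx=-1,dy=-3->C; (8,10):dx=-3,dy=-6->C
  (9,10):dx=-2,dy=-3->C
Step 2: C = 24, D = 21, total pairs = 45.
Step 3: tau = (C - D)/(n(n-1)/2) = (24 - 21)/45 = 0.066667.
Step 4: Exact two-sided p-value (enumerate n! = 3628800 permutations of y under H0): p = 0.861801.
Step 5: alpha = 0.05. fail to reject H0.

tau_b = 0.0667 (C=24, D=21), p = 0.861801, fail to reject H0.


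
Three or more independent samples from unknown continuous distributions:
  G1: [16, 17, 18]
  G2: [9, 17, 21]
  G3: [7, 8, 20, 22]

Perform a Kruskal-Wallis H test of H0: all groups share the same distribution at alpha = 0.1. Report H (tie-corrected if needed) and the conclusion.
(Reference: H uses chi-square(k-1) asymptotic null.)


Step 1: Combine all N = 10 observations and assign midranks.
sorted (value, group, rank): (7,G3,1), (8,G3,2), (9,G2,3), (16,G1,4), (17,G1,5.5), (17,G2,5.5), (18,G1,7), (20,G3,8), (21,G2,9), (22,G3,10)
Step 2: Sum ranks within each group.
R_1 = 16.5 (n_1 = 3)
R_2 = 17.5 (n_2 = 3)
R_3 = 21 (n_3 = 4)
Step 3: H = 12/(N(N+1)) * sum(R_i^2/n_i) - 3(N+1)
     = 12/(10*11) * (16.5^2/3 + 17.5^2/3 + 21^2/4) - 3*11
     = 0.109091 * 303.083 - 33
     = 0.063636.
Step 4: Ties present; correction factor C = 1 - 6/(10^3 - 10) = 0.993939. Corrected H = 0.063636 / 0.993939 = 0.064024.
Step 5: Under H0, H ~ chi^2(2); p-value = 0.968495.
Step 6: alpha = 0.1. fail to reject H0.

H = 0.0640, df = 2, p = 0.968495, fail to reject H0.


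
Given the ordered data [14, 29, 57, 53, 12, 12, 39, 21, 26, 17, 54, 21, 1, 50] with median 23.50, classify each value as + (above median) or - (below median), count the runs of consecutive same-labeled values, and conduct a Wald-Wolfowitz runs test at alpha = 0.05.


Step 1: Compute median = 23.50; label A = above, B = below.
Labels in order: BAAABBABABABBA  (n_A = 7, n_B = 7)
Step 2: Count runs R = 10.
Step 3: Under H0 (random ordering), E[R] = 2*n_A*n_B/(n_A+n_B) + 1 = 2*7*7/14 + 1 = 8.0000.
        Var[R] = 2*n_A*n_B*(2*n_A*n_B - n_A - n_B) / ((n_A+n_B)^2 * (n_A+n_B-1)) = 8232/2548 = 3.2308.
        SD[R] = 1.7974.
Step 4: Continuity-corrected z = (R - 0.5 - E[R]) / SD[R] = (10 - 0.5 - 8.0000) / 1.7974 = 0.8345.
Step 5: Two-sided p-value via normal approximation = 2*(1 - Phi(|z|)) = 0.403986.
Step 6: alpha = 0.05. fail to reject H0.

R = 10, z = 0.8345, p = 0.403986, fail to reject H0.


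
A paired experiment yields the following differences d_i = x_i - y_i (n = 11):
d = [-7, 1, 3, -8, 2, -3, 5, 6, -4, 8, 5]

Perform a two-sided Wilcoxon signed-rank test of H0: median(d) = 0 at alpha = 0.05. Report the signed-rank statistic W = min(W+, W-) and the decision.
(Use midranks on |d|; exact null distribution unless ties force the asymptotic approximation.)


Step 1: Drop any zero differences (none here) and take |d_i|.
|d| = [7, 1, 3, 8, 2, 3, 5, 6, 4, 8, 5]
Step 2: Midrank |d_i| (ties get averaged ranks).
ranks: |7|->9, |1|->1, |3|->3.5, |8|->10.5, |2|->2, |3|->3.5, |5|->6.5, |6|->8, |4|->5, |8|->10.5, |5|->6.5
Step 3: Attach original signs; sum ranks with positive sign and with negative sign.
W+ = 1 + 3.5 + 2 + 6.5 + 8 + 10.5 + 6.5 = 38
W- = 9 + 10.5 + 3.5 + 5 = 28
(Check: W+ + W- = 66 should equal n(n+1)/2 = 66.)
Step 4: Test statistic W = min(W+, W-) = 28.
Step 5: Ties in |d|, so use the tie-corrected normal approximation.
        E[W] = n(n+1)/4 = 11*12/4 = 33.
        Tie groups: |d|=3 (t=2), |d|=5 (t=2), |d|=8 (t=2); sum(t^3 - t) = 18.
        Var[W] = n(n+1)(2n+1)/24 - sum(t^3-t)/48 = 3036/24 - 18/48 = 126.125.
        z = (W - E[W]) / sqrt(Var[W]) = (28 - 33) / 11.2305 = -0.4452.
        Two-sided p = 2*Phi(z) = 0.656165.
Step 6: alpha = 0.05. fail to reject H0.

W+ = 38, W- = 28, W = min = 28, p = 0.656165, fail to reject H0.


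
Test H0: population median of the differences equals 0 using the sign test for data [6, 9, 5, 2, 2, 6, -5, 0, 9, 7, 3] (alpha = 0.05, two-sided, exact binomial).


Step 1: Discard zero differences. Original n = 11; n_eff = number of nonzero differences = 10.
Nonzero differences (with sign): +6, +9, +5, +2, +2, +6, -5, +9, +7, +3
Step 2: Count signs: positive = 9, negative = 1.
Step 3: Under H0: P(positive) = 0.5, so the number of positives S ~ Bin(10, 0.5).
Step 4: Two-sided exact p-value = sum of Bin(10,0.5) probabilities at or below the observed probability = 0.021484.
Step 5: alpha = 0.05. reject H0.

n_eff = 10, pos = 9, neg = 1, p = 0.021484, reject H0.


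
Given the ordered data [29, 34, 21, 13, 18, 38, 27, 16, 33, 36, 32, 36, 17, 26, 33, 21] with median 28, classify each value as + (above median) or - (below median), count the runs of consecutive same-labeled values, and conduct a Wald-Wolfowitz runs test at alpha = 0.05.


Step 1: Compute median = 28; label A = above, B = below.
Labels in order: AABBBABBAAAABBAB  (n_A = 8, n_B = 8)
Step 2: Count runs R = 8.
Step 3: Under H0 (random ordering), E[R] = 2*n_A*n_B/(n_A+n_B) + 1 = 2*8*8/16 + 1 = 9.0000.
        Var[R] = 2*n_A*n_B*(2*n_A*n_B - n_A - n_B) / ((n_A+n_B)^2 * (n_A+n_B-1)) = 14336/3840 = 3.7333.
        SD[R] = 1.9322.
Step 4: Continuity-corrected z = (R + 0.5 - E[R]) / SD[R] = (8 + 0.5 - 9.0000) / 1.9322 = -0.2588.
Step 5: Two-sided p-value via normal approximation = 2*(1 - Phi(|z|)) = 0.795809.
Step 6: alpha = 0.05. fail to reject H0.

R = 8, z = -0.2588, p = 0.795809, fail to reject H0.


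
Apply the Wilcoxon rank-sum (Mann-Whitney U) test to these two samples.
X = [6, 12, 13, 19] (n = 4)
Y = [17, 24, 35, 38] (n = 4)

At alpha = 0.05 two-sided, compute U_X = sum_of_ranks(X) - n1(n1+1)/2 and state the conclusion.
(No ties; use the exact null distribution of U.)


Step 1: Combine and sort all 8 observations; assign midranks.
sorted (value, group): (6,X), (12,X), (13,X), (17,Y), (19,X), (24,Y), (35,Y), (38,Y)
ranks: 6->1, 12->2, 13->3, 17->4, 19->5, 24->6, 35->7, 38->8
Step 2: Rank sum for X: R1 = 1 + 2 + 3 + 5 = 11.
Step 3: U_X = R1 - n1(n1+1)/2 = 11 - 4*5/2 = 11 - 10 = 1.
       U_Y = n1*n2 - U_X = 16 - 1 = 15.
Step 4: No ties, so the exact null distribution of U (based on enumerating the C(8,4) = 70 equally likely rank assignments) gives the two-sided p-value.
Step 5: p-value = 0.057143; compare to alpha = 0.05. fail to reject H0.

U_X = 1, p = 0.057143, fail to reject H0 at alpha = 0.05.


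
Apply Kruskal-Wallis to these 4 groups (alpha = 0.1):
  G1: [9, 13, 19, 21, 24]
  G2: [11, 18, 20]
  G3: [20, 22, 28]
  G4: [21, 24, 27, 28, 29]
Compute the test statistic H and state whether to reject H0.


Step 1: Combine all N = 16 observations and assign midranks.
sorted (value, group, rank): (9,G1,1), (11,G2,2), (13,G1,3), (18,G2,4), (19,G1,5), (20,G2,6.5), (20,G3,6.5), (21,G1,8.5), (21,G4,8.5), (22,G3,10), (24,G1,11.5), (24,G4,11.5), (27,G4,13), (28,G3,14.5), (28,G4,14.5), (29,G4,16)
Step 2: Sum ranks within each group.
R_1 = 29 (n_1 = 5)
R_2 = 12.5 (n_2 = 3)
R_3 = 31 (n_3 = 3)
R_4 = 63.5 (n_4 = 5)
Step 3: H = 12/(N(N+1)) * sum(R_i^2/n_i) - 3(N+1)
     = 12/(16*17) * (29^2/5 + 12.5^2/3 + 31^2/3 + 63.5^2/5) - 3*17
     = 0.044118 * 1347.07 - 51
     = 8.429412.
Step 4: Ties present; correction factor C = 1 - 24/(16^3 - 16) = 0.994118. Corrected H = 8.429412 / 0.994118 = 8.479290.
Step 5: Under H0, H ~ chi^2(3); p-value = 0.037078.
Step 6: alpha = 0.1. reject H0.

H = 8.4793, df = 3, p = 0.037078, reject H0.


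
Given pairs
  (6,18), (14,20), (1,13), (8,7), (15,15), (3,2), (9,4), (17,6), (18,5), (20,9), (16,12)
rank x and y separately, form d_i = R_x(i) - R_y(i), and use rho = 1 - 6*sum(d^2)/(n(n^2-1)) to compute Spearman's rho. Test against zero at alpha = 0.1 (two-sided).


Step 1: Rank x and y separately (midranks; no ties here).
rank(x): 6->3, 14->6, 1->1, 8->4, 15->7, 3->2, 9->5, 17->9, 18->10, 20->11, 16->8
rank(y): 18->10, 20->11, 13->8, 7->5, 15->9, 2->1, 4->2, 6->4, 5->3, 9->6, 12->7
Step 2: d_i = R_x(i) - R_y(i); compute d_i^2.
  (3-10)^2=49, (6-11)^2=25, (1-8)^2=49, (4-5)^2=1, (7-9)^2=4, (2-1)^2=1, (5-2)^2=9, (9-4)^2=25, (10-3)^2=49, (11-6)^2=25, (8-7)^2=1
sum(d^2) = 238.
Step 3: rho = 1 - 6*238 / (11*(11^2 - 1)) = 1 - 1428/1320 = -0.081818.
Step 4: Under H0, t = rho * sqrt((n-2)/(1-rho^2)) = -0.2463 ~ t(9).
Step 5: Two-sided p-value from the t-distribution with 9 df = 0.810990.
Step 6: alpha = 0.1. fail to reject H0.

rho = -0.0818, p = 0.810990, fail to reject H0 at alpha = 0.1.


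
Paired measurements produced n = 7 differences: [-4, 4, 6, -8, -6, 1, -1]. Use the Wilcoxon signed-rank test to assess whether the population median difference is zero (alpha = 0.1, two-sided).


Step 1: Drop any zero differences (none here) and take |d_i|.
|d| = [4, 4, 6, 8, 6, 1, 1]
Step 2: Midrank |d_i| (ties get averaged ranks).
ranks: |4|->3.5, |4|->3.5, |6|->5.5, |8|->7, |6|->5.5, |1|->1.5, |1|->1.5
Step 3: Attach original signs; sum ranks with positive sign and with negative sign.
W+ = 3.5 + 5.5 + 1.5 = 10.5
W- = 3.5 + 7 + 5.5 + 1.5 = 17.5
(Check: W+ + W- = 28 should equal n(n+1)/2 = 28.)
Step 4: Test statistic W = min(W+, W-) = 10.5.
Step 5: Ties in |d|, so use the tie-corrected normal approximation.
        E[W] = n(n+1)/4 = 7*8/4 = 14.
        Tie groups: |d|=1 (t=2), |d|=4 (t=2), |d|=6 (t=2); sum(t^3 - t) = 18.
        Var[W] = n(n+1)(2n+1)/24 - sum(t^3-t)/48 = 840/24 - 18/48 = 34.625.
        z = (W - E[W]) / sqrt(Var[W]) = (10.5 - 14) / 5.8843 = -0.5948.
        Two-sided p = 2*Phi(z) = 0.551975.
Step 6: alpha = 0.1. fail to reject H0.

W+ = 10.5, W- = 17.5, W = min = 10.5, p = 0.551975, fail to reject H0.


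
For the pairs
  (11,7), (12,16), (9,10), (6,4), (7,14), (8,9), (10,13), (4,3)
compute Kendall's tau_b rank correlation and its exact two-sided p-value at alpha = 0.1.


Step 1: Enumerate the 28 unordered pairs (i,j) with i<j and classify each by sign(x_j-x_i) * sign(y_j-y_i).
  (1,2):dx=+1,dy=+9->C; (1,3):dx=-2,dy=+3->D; (1,4):dx=-5,dy=-3->C; (1,5):dx=-4,dy=+7->D
  (1,6):dx=-3,dy=+2->D; (1,7):dx=-1,dy=+6->D; (1,8):dx=-7,dy=-4->C; (2,3):dx=-3,dy=-6->C
  (2,4):dx=-6,dy=-12->C; (2,5):dx=-5,dy=-2->C; (2,6):dx=-4,dy=-7->C; (2,7):dx=-2,dy=-3->C
  (2,8):dx=-8,dy=-13->C; (3,4):dx=-3,dy=-6->C; (3,5):dx=-2,dy=+4->D; (3,6):dx=-1,dy=-1->C
  (3,7):dx=+1,dy=+3->C; (3,8):dx=-5,dy=-7->C; (4,5):dx=+1,dy=+10->C; (4,6):dx=+2,dy=+5->C
  (4,7):dx=+4,dy=+9->C; (4,8):dx=-2,dy=-1->C; (5,6):dx=+1,dy=-5->D; (5,7):dx=+3,dy=-1->D
  (5,8):dx=-3,dy=-11->C; (6,7):dx=+2,dy=+4->C; (6,8):dx=-4,dy=-6->C; (7,8):dx=-6,dy=-10->C
Step 2: C = 21, D = 7, total pairs = 28.
Step 3: tau = (C - D)/(n(n-1)/2) = (21 - 7)/28 = 0.500000.
Step 4: Exact two-sided p-value (enumerate n! = 40320 permutations of y under H0): p = 0.108681.
Step 5: alpha = 0.1. fail to reject H0.

tau_b = 0.5000 (C=21, D=7), p = 0.108681, fail to reject H0.


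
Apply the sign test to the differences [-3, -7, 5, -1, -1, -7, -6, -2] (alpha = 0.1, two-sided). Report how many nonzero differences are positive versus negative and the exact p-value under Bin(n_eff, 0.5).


Step 1: Discard zero differences. Original n = 8; n_eff = number of nonzero differences = 8.
Nonzero differences (with sign): -3, -7, +5, -1, -1, -7, -6, -2
Step 2: Count signs: positive = 1, negative = 7.
Step 3: Under H0: P(positive) = 0.5, so the number of positives S ~ Bin(8, 0.5).
Step 4: Two-sided exact p-value = sum of Bin(8,0.5) probabilities at or below the observed probability = 0.070312.
Step 5: alpha = 0.1. reject H0.

n_eff = 8, pos = 1, neg = 7, p = 0.070312, reject H0.


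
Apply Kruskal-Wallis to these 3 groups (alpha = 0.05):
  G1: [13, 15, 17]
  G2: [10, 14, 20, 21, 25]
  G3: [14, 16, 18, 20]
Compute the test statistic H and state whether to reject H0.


Step 1: Combine all N = 12 observations and assign midranks.
sorted (value, group, rank): (10,G2,1), (13,G1,2), (14,G2,3.5), (14,G3,3.5), (15,G1,5), (16,G3,6), (17,G1,7), (18,G3,8), (20,G2,9.5), (20,G3,9.5), (21,G2,11), (25,G2,12)
Step 2: Sum ranks within each group.
R_1 = 14 (n_1 = 3)
R_2 = 37 (n_2 = 5)
R_3 = 27 (n_3 = 4)
Step 3: H = 12/(N(N+1)) * sum(R_i^2/n_i) - 3(N+1)
     = 12/(12*13) * (14^2/3 + 37^2/5 + 27^2/4) - 3*13
     = 0.076923 * 521.383 - 39
     = 1.106410.
Step 4: Ties present; correction factor C = 1 - 12/(12^3 - 12) = 0.993007. Corrected H = 1.106410 / 0.993007 = 1.114202.
Step 5: Under H0, H ~ chi^2(2); p-value = 0.572867.
Step 6: alpha = 0.05. fail to reject H0.

H = 1.1142, df = 2, p = 0.572867, fail to reject H0.


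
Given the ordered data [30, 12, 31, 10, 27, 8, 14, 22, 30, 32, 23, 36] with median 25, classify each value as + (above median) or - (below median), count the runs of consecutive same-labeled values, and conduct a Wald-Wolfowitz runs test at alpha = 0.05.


Step 1: Compute median = 25; label A = above, B = below.
Labels in order: ABABABBBAABA  (n_A = 6, n_B = 6)
Step 2: Count runs R = 9.
Step 3: Under H0 (random ordering), E[R] = 2*n_A*n_B/(n_A+n_B) + 1 = 2*6*6/12 + 1 = 7.0000.
        Var[R] = 2*n_A*n_B*(2*n_A*n_B - n_A - n_B) / ((n_A+n_B)^2 * (n_A+n_B-1)) = 4320/1584 = 2.7273.
        SD[R] = 1.6514.
Step 4: Continuity-corrected z = (R - 0.5 - E[R]) / SD[R] = (9 - 0.5 - 7.0000) / 1.6514 = 0.9083.
Step 5: Two-sided p-value via normal approximation = 2*(1 - Phi(|z|)) = 0.363722.
Step 6: alpha = 0.05. fail to reject H0.

R = 9, z = 0.9083, p = 0.363722, fail to reject H0.


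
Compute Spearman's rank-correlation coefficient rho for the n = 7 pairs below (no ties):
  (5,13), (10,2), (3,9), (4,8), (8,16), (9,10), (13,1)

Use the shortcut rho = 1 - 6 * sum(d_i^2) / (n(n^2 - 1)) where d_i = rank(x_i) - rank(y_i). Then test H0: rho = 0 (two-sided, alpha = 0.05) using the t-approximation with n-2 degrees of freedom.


Step 1: Rank x and y separately (midranks; no ties here).
rank(x): 5->3, 10->6, 3->1, 4->2, 8->4, 9->5, 13->7
rank(y): 13->6, 2->2, 9->4, 8->3, 16->7, 10->5, 1->1
Step 2: d_i = R_x(i) - R_y(i); compute d_i^2.
  (3-6)^2=9, (6-2)^2=16, (1-4)^2=9, (2-3)^2=1, (4-7)^2=9, (5-5)^2=0, (7-1)^2=36
sum(d^2) = 80.
Step 3: rho = 1 - 6*80 / (7*(7^2 - 1)) = 1 - 480/336 = -0.428571.
Step 4: Under H0, t = rho * sqrt((n-2)/(1-rho^2)) = -1.0607 ~ t(5).
Step 5: Two-sided p-value from the t-distribution with 5 df = 0.337368.
Step 6: alpha = 0.05. fail to reject H0.

rho = -0.4286, p = 0.337368, fail to reject H0 at alpha = 0.05.


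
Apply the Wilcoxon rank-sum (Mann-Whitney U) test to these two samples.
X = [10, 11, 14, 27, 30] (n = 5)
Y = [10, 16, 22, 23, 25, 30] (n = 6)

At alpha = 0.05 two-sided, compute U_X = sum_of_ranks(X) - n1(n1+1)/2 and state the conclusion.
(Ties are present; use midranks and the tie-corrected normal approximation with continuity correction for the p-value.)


Step 1: Combine and sort all 11 observations; assign midranks.
sorted (value, group): (10,X), (10,Y), (11,X), (14,X), (16,Y), (22,Y), (23,Y), (25,Y), (27,X), (30,X), (30,Y)
ranks: 10->1.5, 10->1.5, 11->3, 14->4, 16->5, 22->6, 23->7, 25->8, 27->9, 30->10.5, 30->10.5
Step 2: Rank sum for X: R1 = 1.5 + 3 + 4 + 9 + 10.5 = 28.
Step 3: U_X = R1 - n1(n1+1)/2 = 28 - 5*6/2 = 28 - 15 = 13.
       U_Y = n1*n2 - U_X = 30 - 13 = 17.
Step 4: Ties are present, so use the tie-corrected normal approximation (with continuity correction) for the p-value.
Step 5: p-value = 0.783228; compare to alpha = 0.05. fail to reject H0.

U_X = 13, p = 0.783228, fail to reject H0 at alpha = 0.05.


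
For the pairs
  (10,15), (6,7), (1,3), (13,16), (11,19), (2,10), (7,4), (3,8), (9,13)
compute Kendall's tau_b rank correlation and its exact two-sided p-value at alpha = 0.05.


Step 1: Enumerate the 36 unordered pairs (i,j) with i<j and classify each by sign(x_j-x_i) * sign(y_j-y_i).
  (1,2):dx=-4,dy=-8->C; (1,3):dx=-9,dy=-12->C; (1,4):dx=+3,dy=+1->C; (1,5):dx=+1,dy=+4->C
  (1,6):dx=-8,dy=-5->C; (1,7):dx=-3,dy=-11->C; (1,8):dx=-7,dy=-7->C; (1,9):dx=-1,dy=-2->C
  (2,3):dx=-5,dy=-4->C; (2,4):dx=+7,dy=+9->C; (2,5):dx=+5,dy=+12->C; (2,6):dx=-4,dy=+3->D
  (2,7):dx=+1,dy=-3->D; (2,8):dx=-3,dy=+1->D; (2,9):dx=+3,dy=+6->C; (3,4):dx=+12,dy=+13->C
  (3,5):dx=+10,dy=+16->C; (3,6):dx=+1,dy=+7->C; (3,7):dx=+6,dy=+1->C; (3,8):dx=+2,dy=+5->C
  (3,9):dx=+8,dy=+10->C; (4,5):dx=-2,dy=+3->D; (4,6):dx=-11,dy=-6->C; (4,7):dx=-6,dy=-12->C
  (4,8):dx=-10,dy=-8->C; (4,9):dx=-4,dy=-3->C; (5,6):dx=-9,dy=-9->C; (5,7):dx=-4,dy=-15->C
  (5,8):dx=-8,dy=-11->C; (5,9):dx=-2,dy=-6->C; (6,7):dx=+5,dy=-6->D; (6,8):dx=+1,dy=-2->D
  (6,9):dx=+7,dy=+3->C; (7,8):dx=-4,dy=+4->D; (7,9):dx=+2,dy=+9->C; (8,9):dx=+6,dy=+5->C
Step 2: C = 29, D = 7, total pairs = 36.
Step 3: tau = (C - D)/(n(n-1)/2) = (29 - 7)/36 = 0.611111.
Step 4: Exact two-sided p-value (enumerate n! = 362880 permutations of y under H0): p = 0.024741.
Step 5: alpha = 0.05. reject H0.

tau_b = 0.6111 (C=29, D=7), p = 0.024741, reject H0.


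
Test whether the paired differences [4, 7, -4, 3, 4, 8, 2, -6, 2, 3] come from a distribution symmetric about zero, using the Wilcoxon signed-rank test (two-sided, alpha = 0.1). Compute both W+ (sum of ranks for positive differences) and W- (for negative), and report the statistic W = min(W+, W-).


Step 1: Drop any zero differences (none here) and take |d_i|.
|d| = [4, 7, 4, 3, 4, 8, 2, 6, 2, 3]
Step 2: Midrank |d_i| (ties get averaged ranks).
ranks: |4|->6, |7|->9, |4|->6, |3|->3.5, |4|->6, |8|->10, |2|->1.5, |6|->8, |2|->1.5, |3|->3.5
Step 3: Attach original signs; sum ranks with positive sign and with negative sign.
W+ = 6 + 9 + 3.5 + 6 + 10 + 1.5 + 1.5 + 3.5 = 41
W- = 6 + 8 = 14
(Check: W+ + W- = 55 should equal n(n+1)/2 = 55.)
Step 4: Test statistic W = min(W+, W-) = 14.
Step 5: Ties in |d|, so use the tie-corrected normal approximation.
        E[W] = n(n+1)/4 = 10*11/4 = 27.5.
        Tie groups: |d|=2 (t=2), |d|=3 (t=2), |d|=4 (t=3); sum(t^3 - t) = 36.
        Var[W] = n(n+1)(2n+1)/24 - sum(t^3-t)/48 = 2310/24 - 36/48 = 95.5.
        z = (W - E[W]) / sqrt(Var[W]) = (14 - 27.5) / 9.7724 = -1.3814.
        Two-sided p = 2*Phi(z) = 0.167144.
Step 6: alpha = 0.1. fail to reject H0.

W+ = 41, W- = 14, W = min = 14, p = 0.167144, fail to reject H0.


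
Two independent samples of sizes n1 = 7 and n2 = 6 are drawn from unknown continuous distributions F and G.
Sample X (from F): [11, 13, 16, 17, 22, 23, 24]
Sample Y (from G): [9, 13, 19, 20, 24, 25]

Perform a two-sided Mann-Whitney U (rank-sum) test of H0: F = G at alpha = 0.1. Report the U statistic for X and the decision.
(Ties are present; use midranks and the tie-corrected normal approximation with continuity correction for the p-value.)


Step 1: Combine and sort all 13 observations; assign midranks.
sorted (value, group): (9,Y), (11,X), (13,X), (13,Y), (16,X), (17,X), (19,Y), (20,Y), (22,X), (23,X), (24,X), (24,Y), (25,Y)
ranks: 9->1, 11->2, 13->3.5, 13->3.5, 16->5, 17->6, 19->7, 20->8, 22->9, 23->10, 24->11.5, 24->11.5, 25->13
Step 2: Rank sum for X: R1 = 2 + 3.5 + 5 + 6 + 9 + 10 + 11.5 = 47.
Step 3: U_X = R1 - n1(n1+1)/2 = 47 - 7*8/2 = 47 - 28 = 19.
       U_Y = n1*n2 - U_X = 42 - 19 = 23.
Step 4: Ties are present, so use the tie-corrected normal approximation (with continuity correction) for the p-value.
Step 5: p-value = 0.829863; compare to alpha = 0.1. fail to reject H0.

U_X = 19, p = 0.829863, fail to reject H0 at alpha = 0.1.


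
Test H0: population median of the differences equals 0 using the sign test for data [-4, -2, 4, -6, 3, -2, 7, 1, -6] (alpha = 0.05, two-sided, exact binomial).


Step 1: Discard zero differences. Original n = 9; n_eff = number of nonzero differences = 9.
Nonzero differences (with sign): -4, -2, +4, -6, +3, -2, +7, +1, -6
Step 2: Count signs: positive = 4, negative = 5.
Step 3: Under H0: P(positive) = 0.5, so the number of positives S ~ Bin(9, 0.5).
Step 4: Two-sided exact p-value = sum of Bin(9,0.5) probabilities at or below the observed probability = 1.000000.
Step 5: alpha = 0.05. fail to reject H0.

n_eff = 9, pos = 4, neg = 5, p = 1.000000, fail to reject H0.


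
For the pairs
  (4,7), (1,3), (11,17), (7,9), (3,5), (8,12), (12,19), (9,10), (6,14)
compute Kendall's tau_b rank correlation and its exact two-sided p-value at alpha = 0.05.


Step 1: Enumerate the 36 unordered pairs (i,j) with i<j and classify each by sign(x_j-x_i) * sign(y_j-y_i).
  (1,2):dx=-3,dy=-4->C; (1,3):dx=+7,dy=+10->C; (1,4):dx=+3,dy=+2->C; (1,5):dx=-1,dy=-2->C
  (1,6):dx=+4,dy=+5->C; (1,7):dx=+8,dy=+12->C; (1,8):dx=+5,dy=+3->C; (1,9):dx=+2,dy=+7->C
  (2,3):dx=+10,dy=+14->C; (2,4):dx=+6,dy=+6->C; (2,5):dx=+2,dy=+2->C; (2,6):dx=+7,dy=+9->C
  (2,7):dx=+11,dy=+16->C; (2,8):dx=+8,dy=+7->C; (2,9):dx=+5,dy=+11->C; (3,4):dx=-4,dy=-8->C
  (3,5):dx=-8,dy=-12->C; (3,6):dx=-3,dy=-5->C; (3,7):dx=+1,dy=+2->C; (3,8):dx=-2,dy=-7->C
  (3,9):dx=-5,dy=-3->C; (4,5):dx=-4,dy=-4->C; (4,6):dx=+1,dy=+3->C; (4,7):dx=+5,dy=+10->C
  (4,8):dx=+2,dy=+1->C; (4,9):dx=-1,dy=+5->D; (5,6):dx=+5,dy=+7->C; (5,7):dx=+9,dy=+14->C
  (5,8):dx=+6,dy=+5->C; (5,9):dx=+3,dy=+9->C; (6,7):dx=+4,dy=+7->C; (6,8):dx=+1,dy=-2->D
  (6,9):dx=-2,dy=+2->D; (7,8):dx=-3,dy=-9->C; (7,9):dx=-6,dy=-5->C; (8,9):dx=-3,dy=+4->D
Step 2: C = 32, D = 4, total pairs = 36.
Step 3: tau = (C - D)/(n(n-1)/2) = (32 - 4)/36 = 0.777778.
Step 4: Exact two-sided p-value (enumerate n! = 362880 permutations of y under H0): p = 0.002425.
Step 5: alpha = 0.05. reject H0.

tau_b = 0.7778 (C=32, D=4), p = 0.002425, reject H0.


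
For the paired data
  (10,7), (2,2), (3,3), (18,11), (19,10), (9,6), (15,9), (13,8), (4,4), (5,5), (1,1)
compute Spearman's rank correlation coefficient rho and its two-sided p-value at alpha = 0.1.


Step 1: Rank x and y separately (midranks; no ties here).
rank(x): 10->7, 2->2, 3->3, 18->10, 19->11, 9->6, 15->9, 13->8, 4->4, 5->5, 1->1
rank(y): 7->7, 2->2, 3->3, 11->11, 10->10, 6->6, 9->9, 8->8, 4->4, 5->5, 1->1
Step 2: d_i = R_x(i) - R_y(i); compute d_i^2.
  (7-7)^2=0, (2-2)^2=0, (3-3)^2=0, (10-11)^2=1, (11-10)^2=1, (6-6)^2=0, (9-9)^2=0, (8-8)^2=0, (4-4)^2=0, (5-5)^2=0, (1-1)^2=0
sum(d^2) = 2.
Step 3: rho = 1 - 6*2 / (11*(11^2 - 1)) = 1 - 12/1320 = 0.990909.
Step 4: Under H0, t = rho * sqrt((n-2)/(1-rho^2)) = 22.0966 ~ t(9).
Step 5: Two-sided p-value from the t-distribution with 9 df = 0.000000.
Step 6: alpha = 0.1. reject H0.

rho = 0.9909, p = 0.000000, reject H0 at alpha = 0.1.


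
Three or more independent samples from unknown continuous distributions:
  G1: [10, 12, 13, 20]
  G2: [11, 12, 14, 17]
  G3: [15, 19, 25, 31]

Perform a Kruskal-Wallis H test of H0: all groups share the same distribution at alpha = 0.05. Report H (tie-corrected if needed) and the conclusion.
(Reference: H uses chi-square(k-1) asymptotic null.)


Step 1: Combine all N = 12 observations and assign midranks.
sorted (value, group, rank): (10,G1,1), (11,G2,2), (12,G1,3.5), (12,G2,3.5), (13,G1,5), (14,G2,6), (15,G3,7), (17,G2,8), (19,G3,9), (20,G1,10), (25,G3,11), (31,G3,12)
Step 2: Sum ranks within each group.
R_1 = 19.5 (n_1 = 4)
R_2 = 19.5 (n_2 = 4)
R_3 = 39 (n_3 = 4)
Step 3: H = 12/(N(N+1)) * sum(R_i^2/n_i) - 3(N+1)
     = 12/(12*13) * (19.5^2/4 + 19.5^2/4 + 39^2/4) - 3*13
     = 0.076923 * 570.375 - 39
     = 4.875000.
Step 4: Ties present; correction factor C = 1 - 6/(12^3 - 12) = 0.996503. Corrected H = 4.875000 / 0.996503 = 4.892105.
Step 5: Under H0, H ~ chi^2(2); p-value = 0.086635.
Step 6: alpha = 0.05. fail to reject H0.

H = 4.8921, df = 2, p = 0.086635, fail to reject H0.


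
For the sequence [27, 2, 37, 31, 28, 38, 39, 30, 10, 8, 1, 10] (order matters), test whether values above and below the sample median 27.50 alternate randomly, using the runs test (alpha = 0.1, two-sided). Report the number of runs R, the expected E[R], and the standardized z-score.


Step 1: Compute median = 27.50; label A = above, B = below.
Labels in order: BBAAAAAABBBB  (n_A = 6, n_B = 6)
Step 2: Count runs R = 3.
Step 3: Under H0 (random ordering), E[R] = 2*n_A*n_B/(n_A+n_B) + 1 = 2*6*6/12 + 1 = 7.0000.
        Var[R] = 2*n_A*n_B*(2*n_A*n_B - n_A - n_B) / ((n_A+n_B)^2 * (n_A+n_B-1)) = 4320/1584 = 2.7273.
        SD[R] = 1.6514.
Step 4: Continuity-corrected z = (R + 0.5 - E[R]) / SD[R] = (3 + 0.5 - 7.0000) / 1.6514 = -2.1194.
Step 5: Two-sided p-value via normal approximation = 2*(1 - Phi(|z|)) = 0.034060.
Step 6: alpha = 0.1. reject H0.

R = 3, z = -2.1194, p = 0.034060, reject H0.


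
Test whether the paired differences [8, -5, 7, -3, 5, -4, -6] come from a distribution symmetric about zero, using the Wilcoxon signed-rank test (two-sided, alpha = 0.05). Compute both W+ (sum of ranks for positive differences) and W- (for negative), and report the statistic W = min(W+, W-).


Step 1: Drop any zero differences (none here) and take |d_i|.
|d| = [8, 5, 7, 3, 5, 4, 6]
Step 2: Midrank |d_i| (ties get averaged ranks).
ranks: |8|->7, |5|->3.5, |7|->6, |3|->1, |5|->3.5, |4|->2, |6|->5
Step 3: Attach original signs; sum ranks with positive sign and with negative sign.
W+ = 7 + 6 + 3.5 = 16.5
W- = 3.5 + 1 + 2 + 5 = 11.5
(Check: W+ + W- = 28 should equal n(n+1)/2 = 28.)
Step 4: Test statistic W = min(W+, W-) = 11.5.
Step 5: Ties in |d|, so use the tie-corrected normal approximation.
        E[W] = n(n+1)/4 = 7*8/4 = 14.
        Tie groups: |d|=5 (t=2); sum(t^3 - t) = 6.
        Var[W] = n(n+1)(2n+1)/24 - sum(t^3-t)/48 = 840/24 - 6/48 = 34.875.
        z = (W - E[W]) / sqrt(Var[W]) = (11.5 - 14) / 5.9055 = -0.4233.
        Two-sided p = 2*Phi(z) = 0.672052.
Step 6: alpha = 0.05. fail to reject H0.

W+ = 16.5, W- = 11.5, W = min = 11.5, p = 0.672052, fail to reject H0.


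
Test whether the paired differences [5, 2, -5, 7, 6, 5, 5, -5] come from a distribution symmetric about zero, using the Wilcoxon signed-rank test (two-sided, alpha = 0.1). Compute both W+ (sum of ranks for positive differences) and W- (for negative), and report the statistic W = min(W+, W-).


Step 1: Drop any zero differences (none here) and take |d_i|.
|d| = [5, 2, 5, 7, 6, 5, 5, 5]
Step 2: Midrank |d_i| (ties get averaged ranks).
ranks: |5|->4, |2|->1, |5|->4, |7|->8, |6|->7, |5|->4, |5|->4, |5|->4
Step 3: Attach original signs; sum ranks with positive sign and with negative sign.
W+ = 4 + 1 + 8 + 7 + 4 + 4 = 28
W- = 4 + 4 = 8
(Check: W+ + W- = 36 should equal n(n+1)/2 = 36.)
Step 4: Test statistic W = min(W+, W-) = 8.
Step 5: Ties in |d|, so use the tie-corrected normal approximation.
        E[W] = n(n+1)/4 = 8*9/4 = 18.
        Tie groups: |d|=5 (t=5); sum(t^3 - t) = 120.
        Var[W] = n(n+1)(2n+1)/24 - sum(t^3-t)/48 = 1224/24 - 120/48 = 48.5.
        z = (W - E[W]) / sqrt(Var[W]) = (8 - 18) / 6.9642 = -1.4359.
        Two-sided p = 2*Phi(z) = 0.151026.
Step 6: alpha = 0.1. fail to reject H0.

W+ = 28, W- = 8, W = min = 8, p = 0.151026, fail to reject H0.


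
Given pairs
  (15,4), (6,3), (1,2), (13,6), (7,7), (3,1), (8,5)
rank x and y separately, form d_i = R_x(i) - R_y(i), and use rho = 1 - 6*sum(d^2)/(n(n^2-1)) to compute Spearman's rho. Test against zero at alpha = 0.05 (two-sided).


Step 1: Rank x and y separately (midranks; no ties here).
rank(x): 15->7, 6->3, 1->1, 13->6, 7->4, 3->2, 8->5
rank(y): 4->4, 3->3, 2->2, 6->6, 7->7, 1->1, 5->5
Step 2: d_i = R_x(i) - R_y(i); compute d_i^2.
  (7-4)^2=9, (3-3)^2=0, (1-2)^2=1, (6-6)^2=0, (4-7)^2=9, (2-1)^2=1, (5-5)^2=0
sum(d^2) = 20.
Step 3: rho = 1 - 6*20 / (7*(7^2 - 1)) = 1 - 120/336 = 0.642857.
Step 4: Under H0, t = rho * sqrt((n-2)/(1-rho^2)) = 1.8766 ~ t(5).
Step 5: Two-sided p-value from the t-distribution with 5 df = 0.119392.
Step 6: alpha = 0.05. fail to reject H0.

rho = 0.6429, p = 0.119392, fail to reject H0 at alpha = 0.05.
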